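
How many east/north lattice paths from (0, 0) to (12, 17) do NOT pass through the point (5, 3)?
Number of paths = 45384255

Total paths from (0, 0) to (12, 17): C(29, 12) = 51895935. Paths through (5, 3): (paths (0, 0) → (5, 3)) × (paths (5, 3) → (12, 17)) = C(8, 5) · C(21, 7) = 56 · 116280 = 6511680. Avoidance count = 51895935 − 6511680 = 45384255.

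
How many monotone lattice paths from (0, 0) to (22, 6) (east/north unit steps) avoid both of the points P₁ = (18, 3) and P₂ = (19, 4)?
Number of paths = 268240

Inclusion–exclusion. Total paths: C(28, 22) = 376740. Through P₁: C(21, 18)·C(7, 4) = 46550. Through P₂: C(23, 19)·C(5, 3) = 88550. Since P₁ is strictly southwest of P₂, a monotone path through both must visit P₁ then P₂; paths through both = C(21, 18)·C(2, 1)·C(5, 3) = 26600. Avoid both = 376740 − 46550 − 88550 + 26600 = 268240.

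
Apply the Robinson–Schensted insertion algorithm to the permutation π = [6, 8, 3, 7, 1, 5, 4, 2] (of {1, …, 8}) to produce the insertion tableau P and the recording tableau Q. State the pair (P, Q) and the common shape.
P = [1, 2] / [3, 4] / [5, 7] / [6] / [8];  Q = [1, 2] / [3, 4] / [5, 6] / [7] / [8];  common shape = (2, 2, 2, 1, 1)

Row-insert the values π_1, π_2, … into P one at a time, bumping the leftmost entry strictly greater than the inserted value down to the next row. The recording tableau Q records, in position (i, j), the step at which that cell was added to P.
  Insert 6 (step 1): P = [6];  Q = [1]
  Insert 8 (step 2): P = [6, 8];  Q = [1, 2]
  Insert 3 (step 3): P = [3, 8] / [6];  Q = [1, 2] / [3]
  Insert 7 (step 4): P = [3, 7] / [6, 8];  Q = [1, 2] / [3, 4]
  Insert 1 (step 5): P = [1, 7] / [3, 8] / [6];  Q = [1, 2] / [3, 4] / [5]
  Insert 5 (step 6): P = [1, 5] / [3, 7] / [6, 8];  Q = [1, 2] / [3, 4] / [5, 6]
  Insert 4 (step 7): P = [1, 4] / [3, 5] / [6, 7] / [8];  Q = [1, 2] / [3, 4] / [5, 6] / [7]
  Insert 2 (step 8): P = [1, 2] / [3, 4] / [5, 7] / [6] / [8];  Q = [1, 2] / [3, 4] / [5, 6] / [7] / [8]
Final shape: (2, 2, 2, 1, 1).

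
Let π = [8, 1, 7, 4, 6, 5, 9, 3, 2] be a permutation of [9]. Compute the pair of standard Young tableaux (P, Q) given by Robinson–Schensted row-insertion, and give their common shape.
P = [1, 2, 5, 9] / [3] / [4] / [6] / [7] / [8];  Q = [1, 3, 5, 7] / [2] / [4] / [6] / [8] / [9];  common shape = (4, 1, 1, 1, 1, 1)

Row-insert the values π_1, π_2, … into P one at a time, bumping the leftmost entry strictly greater than the inserted value down to the next row. The recording tableau Q records, in position (i, j), the step at which that cell was added to P.
  Insert 8 (step 1): P = [8];  Q = [1]
  Insert 1 (step 2): P = [1] / [8];  Q = [1] / [2]
  Insert 7 (step 3): P = [1, 7] / [8];  Q = [1, 3] / [2]
  Insert 4 (step 4): P = [1, 4] / [7] / [8];  Q = [1, 3] / [2] / [4]
  Insert 6 (step 5): P = [1, 4, 6] / [7] / [8];  Q = [1, 3, 5] / [2] / [4]
  Insert 5 (step 6): P = [1, 4, 5] / [6] / [7] / [8];  Q = [1, 3, 5] / [2] / [4] / [6]
  Insert 9 (step 7): P = [1, 4, 5, 9] / [6] / [7] / [8];  Q = [1, 3, 5, 7] / [2] / [4] / [6]
  Insert 3 (step 8): P = [1, 3, 5, 9] / [4] / [6] / [7] / [8];  Q = [1, 3, 5, 7] / [2] / [4] / [6] / [8]
  Insert 2 (step 9): P = [1, 2, 5, 9] / [3] / [4] / [6] / [7] / [8];  Q = [1, 3, 5, 7] / [2] / [4] / [6] / [8] / [9]
Final shape: (4, 1, 1, 1, 1, 1).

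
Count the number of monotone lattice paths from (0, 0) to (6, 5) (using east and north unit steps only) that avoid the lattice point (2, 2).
Number of paths = 252

Total paths from (0, 0) to (6, 5): C(11, 6) = 462. Paths through (2, 2): (paths (0, 0) → (2, 2)) × (paths (2, 2) → (6, 5)) = C(4, 2) · C(7, 4) = 6 · 35 = 210. Avoidance count = 462 − 210 = 252.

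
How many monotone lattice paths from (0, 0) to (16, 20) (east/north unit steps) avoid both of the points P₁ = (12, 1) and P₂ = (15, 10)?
Number of paths = 7271832095

Inclusion–exclusion. Total paths: C(36, 16) = 7307872110. Through P₁: C(13, 12)·C(23, 4) = 115115. Through P₂: C(25, 15)·C(11, 1) = 35956360. Since P₁ is strictly southwest of P₂, a monotone path through both must visit P₁ then P₂; paths through both = C(13, 12)·C(12, 3)·C(11, 1) = 31460. Avoid both = 7307872110 − 115115 − 35956360 + 31460 = 7271832095.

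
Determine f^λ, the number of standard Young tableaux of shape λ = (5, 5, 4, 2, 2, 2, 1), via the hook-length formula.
# SYT of shape (5, 5, 4, 2, 2, 2, 1) = 388869390

Hook-length formula: f^λ = n! / Π hook(c), product over all cells c of the Young diagram. For λ = (5, 5, 4, 2, 2, 2, 1), n = 21 boxes. Hook lengths by row (left-to-right, top-to-bottom): [11, 9, 5, 4, 2]; [10, 8, 4, 3, 1]; [8, 6, 2, 1]; [5, 3]; [4, 2]; [3, 1]; [1]. Product of hooks = 131383296000. So f^λ = 21! / 131383296000 = 51090942171709440000 / 131383296000 = 388869390.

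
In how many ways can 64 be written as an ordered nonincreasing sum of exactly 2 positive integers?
p(64, 2 parts) = 32

Partitions of n into exactly k parts are in bijection with partitions of n − k into at most k parts (subtract 1 from each part). So p(64, exactly 2) = p(62, parts ≤ 2). Computing via the recurrence p(m, j) = p(m, j−1) + p(m−j, j) gives 32.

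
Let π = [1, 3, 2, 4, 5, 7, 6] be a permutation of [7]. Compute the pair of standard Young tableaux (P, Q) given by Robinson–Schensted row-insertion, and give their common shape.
P = [1, 2, 4, 5, 6] / [3, 7];  Q = [1, 2, 4, 5, 6] / [3, 7];  common shape = (5, 2)

Row-insert the values π_1, π_2, … into P one at a time, bumping the leftmost entry strictly greater than the inserted value down to the next row. The recording tableau Q records, in position (i, j), the step at which that cell was added to P.
  Insert 1 (step 1): P = [1];  Q = [1]
  Insert 3 (step 2): P = [1, 3];  Q = [1, 2]
  Insert 2 (step 3): P = [1, 2] / [3];  Q = [1, 2] / [3]
  Insert 4 (step 4): P = [1, 2, 4] / [3];  Q = [1, 2, 4] / [3]
  Insert 5 (step 5): P = [1, 2, 4, 5] / [3];  Q = [1, 2, 4, 5] / [3]
  Insert 7 (step 6): P = [1, 2, 4, 5, 7] / [3];  Q = [1, 2, 4, 5, 6] / [3]
  Insert 6 (step 7): P = [1, 2, 4, 5, 6] / [3, 7];  Q = [1, 2, 4, 5, 6] / [3, 7]
Final shape: (5, 2).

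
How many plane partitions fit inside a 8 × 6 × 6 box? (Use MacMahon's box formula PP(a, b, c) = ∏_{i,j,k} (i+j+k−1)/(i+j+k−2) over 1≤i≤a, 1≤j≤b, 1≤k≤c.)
PP(8, 6, 6) = 469699956117392

Evaluate the triple product over i = 1..8, j = 1..6, k = 1..6. The factors are (2/1) · (3/2) · (4/3) · (5/4) · (6/5) · (7/6) · (3/2) · (4/3) · … (288 factors total). The numerators and denominators telescope so the product is an integer; carrying out the multiplication exactly gives PP(8, 6, 6) = 469699956117392.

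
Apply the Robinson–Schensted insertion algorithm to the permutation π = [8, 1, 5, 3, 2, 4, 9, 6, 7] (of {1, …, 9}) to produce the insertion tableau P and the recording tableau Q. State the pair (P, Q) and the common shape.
P = [1, 2, 4, 6, 7] / [3, 9] / [5] / [8];  Q = [1, 3, 6, 7, 9] / [2, 8] / [4] / [5];  common shape = (5, 2, 1, 1)

Row-insert the values π_1, π_2, … into P one at a time, bumping the leftmost entry strictly greater than the inserted value down to the next row. The recording tableau Q records, in position (i, j), the step at which that cell was added to P.
  Insert 8 (step 1): P = [8];  Q = [1]
  Insert 1 (step 2): P = [1] / [8];  Q = [1] / [2]
  Insert 5 (step 3): P = [1, 5] / [8];  Q = [1, 3] / [2]
  Insert 3 (step 4): P = [1, 3] / [5] / [8];  Q = [1, 3] / [2] / [4]
  Insert 2 (step 5): P = [1, 2] / [3] / [5] / [8];  Q = [1, 3] / [2] / [4] / [5]
  Insert 4 (step 6): P = [1, 2, 4] / [3] / [5] / [8];  Q = [1, 3, 6] / [2] / [4] / [5]
  Insert 9 (step 7): P = [1, 2, 4, 9] / [3] / [5] / [8];  Q = [1, 3, 6, 7] / [2] / [4] / [5]
  Insert 6 (step 8): P = [1, 2, 4, 6] / [3, 9] / [5] / [8];  Q = [1, 3, 6, 7] / [2, 8] / [4] / [5]
  Insert 7 (step 9): P = [1, 2, 4, 6, 7] / [3, 9] / [5] / [8];  Q = [1, 3, 6, 7, 9] / [2, 8] / [4] / [5]
Final shape: (5, 2, 1, 1).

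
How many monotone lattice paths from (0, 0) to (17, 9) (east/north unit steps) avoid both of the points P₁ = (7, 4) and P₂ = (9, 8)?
Number of paths = 1959320

Inclusion–exclusion. Total paths: C(26, 17) = 3124550. Through P₁: C(11, 7)·C(15, 10) = 990990. Through P₂: C(17, 9)·C(9, 8) = 218790. Since P₁ is strictly southwest of P₂, a monotone path through both must visit P₁ then P₂; paths through both = C(11, 7)·C(6, 2)·C(9, 8) = 44550. Avoid both = 3124550 − 990990 − 218790 + 44550 = 1959320.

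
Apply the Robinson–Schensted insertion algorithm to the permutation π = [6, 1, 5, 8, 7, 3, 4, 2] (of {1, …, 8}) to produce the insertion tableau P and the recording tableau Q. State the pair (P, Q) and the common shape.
P = [1, 2, 4] / [3, 7] / [5, 8] / [6];  Q = [1, 3, 4] / [2, 5] / [6, 7] / [8];  common shape = (3, 2, 2, 1)

Row-insert the values π_1, π_2, … into P one at a time, bumping the leftmost entry strictly greater than the inserted value down to the next row. The recording tableau Q records, in position (i, j), the step at which that cell was added to P.
  Insert 6 (step 1): P = [6];  Q = [1]
  Insert 1 (step 2): P = [1] / [6];  Q = [1] / [2]
  Insert 5 (step 3): P = [1, 5] / [6];  Q = [1, 3] / [2]
  Insert 8 (step 4): P = [1, 5, 8] / [6];  Q = [1, 3, 4] / [2]
  Insert 7 (step 5): P = [1, 5, 7] / [6, 8];  Q = [1, 3, 4] / [2, 5]
  Insert 3 (step 6): P = [1, 3, 7] / [5, 8] / [6];  Q = [1, 3, 4] / [2, 5] / [6]
  Insert 4 (step 7): P = [1, 3, 4] / [5, 7] / [6, 8];  Q = [1, 3, 4] / [2, 5] / [6, 7]
  Insert 2 (step 8): P = [1, 2, 4] / [3, 7] / [5, 8] / [6];  Q = [1, 3, 4] / [2, 5] / [6, 7] / [8]
Final shape: (3, 2, 2, 1).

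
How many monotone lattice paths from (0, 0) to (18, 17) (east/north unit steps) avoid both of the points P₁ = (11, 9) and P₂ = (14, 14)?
Number of paths = 2381865650

Inclusion–exclusion. Total paths: C(35, 18) = 4537567650. Through P₁: C(20, 11)·C(15, 7) = 1080822600. Through P₂: C(28, 14)·C(7, 4) = 1404081000. Since P₁ is strictly southwest of P₂, a monotone path through both must visit P₁ then P₂; paths through both = C(20, 11)·C(8, 3)·C(7, 4) = 329201600. Avoid both = 4537567650 − 1080822600 − 1404081000 + 329201600 = 2381865650.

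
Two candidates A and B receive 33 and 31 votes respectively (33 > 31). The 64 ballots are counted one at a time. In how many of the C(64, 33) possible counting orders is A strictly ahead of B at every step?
Strict-lead orderings = 55534064877048198

Total orderings of the 64 votes with 33 for A: C(64, 33) = 1777090076065542336. By the Bertrand ballot formula (Cycle Lemma / reflection principle), the number of orderings in which A is strictly ahead of B throughout is (p − q)/(p + q) · C(p + q, p) = (33 − 31)/(33 + 31) · 1777090076065542336 = 55534064877048198.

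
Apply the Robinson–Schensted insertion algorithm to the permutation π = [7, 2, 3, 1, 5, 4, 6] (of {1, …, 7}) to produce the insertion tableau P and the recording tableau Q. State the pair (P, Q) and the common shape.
P = [1, 3, 4, 6] / [2, 5] / [7];  Q = [1, 3, 5, 7] / [2, 6] / [4];  common shape = (4, 2, 1)

Row-insert the values π_1, π_2, … into P one at a time, bumping the leftmost entry strictly greater than the inserted value down to the next row. The recording tableau Q records, in position (i, j), the step at which that cell was added to P.
  Insert 7 (step 1): P = [7];  Q = [1]
  Insert 2 (step 2): P = [2] / [7];  Q = [1] / [2]
  Insert 3 (step 3): P = [2, 3] / [7];  Q = [1, 3] / [2]
  Insert 1 (step 4): P = [1, 3] / [2] / [7];  Q = [1, 3] / [2] / [4]
  Insert 5 (step 5): P = [1, 3, 5] / [2] / [7];  Q = [1, 3, 5] / [2] / [4]
  Insert 4 (step 6): P = [1, 3, 4] / [2, 5] / [7];  Q = [1, 3, 5] / [2, 6] / [4]
  Insert 6 (step 7): P = [1, 3, 4, 6] / [2, 5] / [7];  Q = [1, 3, 5, 7] / [2, 6] / [4]
Final shape: (4, 2, 1).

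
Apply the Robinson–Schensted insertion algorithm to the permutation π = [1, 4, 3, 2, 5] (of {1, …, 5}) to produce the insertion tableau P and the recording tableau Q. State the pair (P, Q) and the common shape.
P = [1, 2, 5] / [3] / [4];  Q = [1, 2, 5] / [3] / [4];  common shape = (3, 1, 1)

Row-insert the values π_1, π_2, … into P one at a time, bumping the leftmost entry strictly greater than the inserted value down to the next row. The recording tableau Q records, in position (i, j), the step at which that cell was added to P.
  Insert 1 (step 1): P = [1];  Q = [1]
  Insert 4 (step 2): P = [1, 4];  Q = [1, 2]
  Insert 3 (step 3): P = [1, 3] / [4];  Q = [1, 2] / [3]
  Insert 2 (step 4): P = [1, 2] / [3] / [4];  Q = [1, 2] / [3] / [4]
  Insert 5 (step 5): P = [1, 2, 5] / [3] / [4];  Q = [1, 2, 5] / [3] / [4]
Final shape: (3, 1, 1).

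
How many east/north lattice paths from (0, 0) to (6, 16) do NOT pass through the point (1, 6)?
Number of paths = 53592

Total paths from (0, 0) to (6, 16): C(22, 6) = 74613. Paths through (1, 6): (paths (0, 0) → (1, 6)) × (paths (1, 6) → (6, 16)) = C(7, 1) · C(15, 5) = 7 · 3003 = 21021. Avoidance count = 74613 − 21021 = 53592.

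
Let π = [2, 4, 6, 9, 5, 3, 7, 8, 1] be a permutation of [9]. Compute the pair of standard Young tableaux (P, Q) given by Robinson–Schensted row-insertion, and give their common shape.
P = [1, 3, 5, 7, 8] / [2, 9] / [4] / [6];  Q = [1, 2, 3, 4, 8] / [5, 7] / [6] / [9];  common shape = (5, 2, 1, 1)

Row-insert the values π_1, π_2, … into P one at a time, bumping the leftmost entry strictly greater than the inserted value down to the next row. The recording tableau Q records, in position (i, j), the step at which that cell was added to P.
  Insert 2 (step 1): P = [2];  Q = [1]
  Insert 4 (step 2): P = [2, 4];  Q = [1, 2]
  Insert 6 (step 3): P = [2, 4, 6];  Q = [1, 2, 3]
  Insert 9 (step 4): P = [2, 4, 6, 9];  Q = [1, 2, 3, 4]
  Insert 5 (step 5): P = [2, 4, 5, 9] / [6];  Q = [1, 2, 3, 4] / [5]
  Insert 3 (step 6): P = [2, 3, 5, 9] / [4] / [6];  Q = [1, 2, 3, 4] / [5] / [6]
  Insert 7 (step 7): P = [2, 3, 5, 7] / [4, 9] / [6];  Q = [1, 2, 3, 4] / [5, 7] / [6]
  Insert 8 (step 8): P = [2, 3, 5, 7, 8] / [4, 9] / [6];  Q = [1, 2, 3, 4, 8] / [5, 7] / [6]
  Insert 1 (step 9): P = [1, 3, 5, 7, 8] / [2, 9] / [4] / [6];  Q = [1, 2, 3, 4, 8] / [5, 7] / [6] / [9]
Final shape: (5, 2, 1, 1).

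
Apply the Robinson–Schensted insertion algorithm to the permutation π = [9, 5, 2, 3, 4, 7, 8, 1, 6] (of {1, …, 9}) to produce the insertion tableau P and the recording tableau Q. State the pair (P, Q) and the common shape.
P = [1, 3, 4, 6, 8] / [2, 7] / [5] / [9];  Q = [1, 4, 5, 6, 7] / [2, 9] / [3] / [8];  common shape = (5, 2, 1, 1)

Row-insert the values π_1, π_2, … into P one at a time, bumping the leftmost entry strictly greater than the inserted value down to the next row. The recording tableau Q records, in position (i, j), the step at which that cell was added to P.
  Insert 9 (step 1): P = [9];  Q = [1]
  Insert 5 (step 2): P = [5] / [9];  Q = [1] / [2]
  Insert 2 (step 3): P = [2] / [5] / [9];  Q = [1] / [2] / [3]
  Insert 3 (step 4): P = [2, 3] / [5] / [9];  Q = [1, 4] / [2] / [3]
  Insert 4 (step 5): P = [2, 3, 4] / [5] / [9];  Q = [1, 4, 5] / [2] / [3]
  Insert 7 (step 6): P = [2, 3, 4, 7] / [5] / [9];  Q = [1, 4, 5, 6] / [2] / [3]
  Insert 8 (step 7): P = [2, 3, 4, 7, 8] / [5] / [9];  Q = [1, 4, 5, 6, 7] / [2] / [3]
  Insert 1 (step 8): P = [1, 3, 4, 7, 8] / [2] / [5] / [9];  Q = [1, 4, 5, 6, 7] / [2] / [3] / [8]
  Insert 6 (step 9): P = [1, 3, 4, 6, 8] / [2, 7] / [5] / [9];  Q = [1, 4, 5, 6, 7] / [2, 9] / [3] / [8]
Final shape: (5, 2, 1, 1).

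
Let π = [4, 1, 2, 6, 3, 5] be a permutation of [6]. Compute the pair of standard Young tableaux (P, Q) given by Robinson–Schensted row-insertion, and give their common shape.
P = [1, 2, 3, 5] / [4, 6];  Q = [1, 3, 4, 6] / [2, 5];  common shape = (4, 2)

Row-insert the values π_1, π_2, … into P one at a time, bumping the leftmost entry strictly greater than the inserted value down to the next row. The recording tableau Q records, in position (i, j), the step at which that cell was added to P.
  Insert 4 (step 1): P = [4];  Q = [1]
  Insert 1 (step 2): P = [1] / [4];  Q = [1] / [2]
  Insert 2 (step 3): P = [1, 2] / [4];  Q = [1, 3] / [2]
  Insert 6 (step 4): P = [1, 2, 6] / [4];  Q = [1, 3, 4] / [2]
  Insert 3 (step 5): P = [1, 2, 3] / [4, 6];  Q = [1, 3, 4] / [2, 5]
  Insert 5 (step 6): P = [1, 2, 3, 5] / [4, 6];  Q = [1, 3, 4, 6] / [2, 5]
Final shape: (4, 2).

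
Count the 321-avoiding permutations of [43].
C_43 = 150853479205085351660700

These 321-avoiding permutations are counted by the Catalan number C_n = (1/(n + 1)) · C(2n, n). For n = 43: C_43 = (1/44) · C(86, 43) = 6637553085023755473070800/44 = 150853479205085351660700.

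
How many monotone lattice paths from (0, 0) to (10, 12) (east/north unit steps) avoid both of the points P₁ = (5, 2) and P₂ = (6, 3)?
Number of paths = 553553

Inclusion–exclusion. Total paths: C(22, 10) = 646646. Through P₁: C(7, 5)·C(15, 5) = 63063. Through P₂: C(9, 6)·C(13, 4) = 60060. Since P₁ is strictly southwest of P₂, a monotone path through both must visit P₁ then P₂; paths through both = C(7, 5)·C(2, 1)·C(13, 4) = 30030. Avoid both = 646646 − 63063 − 60060 + 30030 = 553553.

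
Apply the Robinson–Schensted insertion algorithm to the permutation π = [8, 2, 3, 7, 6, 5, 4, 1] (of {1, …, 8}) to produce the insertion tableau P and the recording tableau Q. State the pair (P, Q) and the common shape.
P = [1, 3, 4] / [2] / [5] / [6] / [7] / [8];  Q = [1, 3, 4] / [2] / [5] / [6] / [7] / [8];  common shape = (3, 1, 1, 1, 1, 1)

Row-insert the values π_1, π_2, … into P one at a time, bumping the leftmost entry strictly greater than the inserted value down to the next row. The recording tableau Q records, in position (i, j), the step at which that cell was added to P.
  Insert 8 (step 1): P = [8];  Q = [1]
  Insert 2 (step 2): P = [2] / [8];  Q = [1] / [2]
  Insert 3 (step 3): P = [2, 3] / [8];  Q = [1, 3] / [2]
  Insert 7 (step 4): P = [2, 3, 7] / [8];  Q = [1, 3, 4] / [2]
  Insert 6 (step 5): P = [2, 3, 6] / [7] / [8];  Q = [1, 3, 4] / [2] / [5]
  Insert 5 (step 6): P = [2, 3, 5] / [6] / [7] / [8];  Q = [1, 3, 4] / [2] / [5] / [6]
  Insert 4 (step 7): P = [2, 3, 4] / [5] / [6] / [7] / [8];  Q = [1, 3, 4] / [2] / [5] / [6] / [7]
  Insert 1 (step 8): P = [1, 3, 4] / [2] / [5] / [6] / [7] / [8];  Q = [1, 3, 4] / [2] / [5] / [6] / [7] / [8]
Final shape: (3, 1, 1, 1, 1, 1).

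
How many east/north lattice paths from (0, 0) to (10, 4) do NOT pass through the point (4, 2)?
Number of paths = 581

Total paths from (0, 0) to (10, 4): C(14, 10) = 1001. Paths through (4, 2): (paths (0, 0) → (4, 2)) × (paths (4, 2) → (10, 4)) = C(6, 4) · C(8, 6) = 15 · 28 = 420. Avoidance count = 1001 − 420 = 581.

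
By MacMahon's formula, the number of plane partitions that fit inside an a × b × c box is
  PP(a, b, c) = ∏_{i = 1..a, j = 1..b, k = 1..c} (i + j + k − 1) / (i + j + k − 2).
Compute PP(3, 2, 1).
PP(3, 2, 1) = 10

Evaluate the triple product over i = 1..3, j = 1..2, k = 1..1. The factors are (2/1) · (3/2) · (3/2) · (4/3) · (4/3) · (5/4). The numerators and denominators telescope so the product is an integer; carrying out the multiplication exactly gives PP(3, 2, 1) = 10.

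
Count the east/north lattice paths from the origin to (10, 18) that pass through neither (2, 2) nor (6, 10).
Number of paths = 6216474

Inclusion–exclusion. Total paths: C(28, 10) = 13123110. Through P₁: C(4, 2)·C(24, 8) = 4412826. Through P₂: C(16, 6)·C(12, 4) = 3963960. Since P₁ is strictly southwest of P₂, a monotone path through both must visit P₁ then P₂; paths through both = C(4, 2)·C(12, 4)·C(12, 4) = 1470150. Avoid both = 13123110 − 4412826 − 3963960 + 1470150 = 6216474.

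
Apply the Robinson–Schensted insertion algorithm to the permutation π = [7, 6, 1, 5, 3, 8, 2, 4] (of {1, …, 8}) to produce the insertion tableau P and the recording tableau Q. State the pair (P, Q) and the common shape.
P = [1, 2, 4] / [3, 8] / [5] / [6] / [7];  Q = [1, 4, 6] / [2, 8] / [3] / [5] / [7];  common shape = (3, 2, 1, 1, 1)

Row-insert the values π_1, π_2, … into P one at a time, bumping the leftmost entry strictly greater than the inserted value down to the next row. The recording tableau Q records, in position (i, j), the step at which that cell was added to P.
  Insert 7 (step 1): P = [7];  Q = [1]
  Insert 6 (step 2): P = [6] / [7];  Q = [1] / [2]
  Insert 1 (step 3): P = [1] / [6] / [7];  Q = [1] / [2] / [3]
  Insert 5 (step 4): P = [1, 5] / [6] / [7];  Q = [1, 4] / [2] / [3]
  Insert 3 (step 5): P = [1, 3] / [5] / [6] / [7];  Q = [1, 4] / [2] / [3] / [5]
  Insert 8 (step 6): P = [1, 3, 8] / [5] / [6] / [7];  Q = [1, 4, 6] / [2] / [3] / [5]
  Insert 2 (step 7): P = [1, 2, 8] / [3] / [5] / [6] / [7];  Q = [1, 4, 6] / [2] / [3] / [5] / [7]
  Insert 4 (step 8): P = [1, 2, 4] / [3, 8] / [5] / [6] / [7];  Q = [1, 4, 6] / [2, 8] / [3] / [5] / [7]
Final shape: (3, 2, 1, 1, 1).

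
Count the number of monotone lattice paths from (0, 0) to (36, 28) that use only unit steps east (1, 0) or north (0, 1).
Number of paths = 1118770292985239888

A monotone lattice path from (0, 0) to (36, 28) consists of 36 east steps and 28 north steps in some order, so it is determined by which 36 of the 64 steps are east. The count is C(64, 36) = 1118770292985239888.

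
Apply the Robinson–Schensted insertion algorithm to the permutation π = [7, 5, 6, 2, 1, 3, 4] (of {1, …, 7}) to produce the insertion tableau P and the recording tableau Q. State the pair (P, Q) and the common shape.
P = [1, 3, 4] / [2, 6] / [5] / [7];  Q = [1, 3, 7] / [2, 6] / [4] / [5];  common shape = (3, 2, 1, 1)

Row-insert the values π_1, π_2, … into P one at a time, bumping the leftmost entry strictly greater than the inserted value down to the next row. The recording tableau Q records, in position (i, j), the step at which that cell was added to P.
  Insert 7 (step 1): P = [7];  Q = [1]
  Insert 5 (step 2): P = [5] / [7];  Q = [1] / [2]
  Insert 6 (step 3): P = [5, 6] / [7];  Q = [1, 3] / [2]
  Insert 2 (step 4): P = [2, 6] / [5] / [7];  Q = [1, 3] / [2] / [4]
  Insert 1 (step 5): P = [1, 6] / [2] / [5] / [7];  Q = [1, 3] / [2] / [4] / [5]
  Insert 3 (step 6): P = [1, 3] / [2, 6] / [5] / [7];  Q = [1, 3] / [2, 6] / [4] / [5]
  Insert 4 (step 7): P = [1, 3, 4] / [2, 6] / [5] / [7];  Q = [1, 3, 7] / [2, 6] / [4] / [5]
Final shape: (3, 2, 1, 1).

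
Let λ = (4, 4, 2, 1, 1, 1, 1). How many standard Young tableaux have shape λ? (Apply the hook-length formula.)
# SYT of shape (4, 4, 2, 1, 1, 1, 1) = 28028

Hook-length formula: f^λ = n! / Π hook(c), product over all cells c of the Young diagram. For λ = (4, 4, 2, 1, 1, 1, 1), n = 14 boxes. Hook lengths by row (left-to-right, top-to-bottom): [10, 5, 3, 2]; [9, 4, 2, 1]; [6, 1]; [4]; [3]; [2]; [1]. Product of hooks = 3110400. So f^λ = 14! / 3110400 = 87178291200 / 3110400 = 28028.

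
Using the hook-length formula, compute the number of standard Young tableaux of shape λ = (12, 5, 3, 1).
# SYT of shape (12, 5, 3, 1) = 21488544

Hook-length formula: f^λ = n! / Π hook(c), product over all cells c of the Young diagram. For λ = (12, 5, 3, 1), n = 21 boxes. Hook lengths by row (left-to-right, top-to-bottom): [15, 13, 12, 10, 9, 7, 6, 5, 4, 3, 2, 1]; [7, 5, 4, 2, 1]; [4, 2, 1]; [1]. Product of hooks = 2377589760000. So f^λ = 21! / 2377589760000 = 51090942171709440000 / 2377589760000 = 21488544.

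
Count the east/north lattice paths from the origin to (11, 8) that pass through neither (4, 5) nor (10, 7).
Number of paths = 28622

Inclusion–exclusion. Total paths: C(19, 11) = 75582. Through P₁: C(9, 4)·C(10, 7) = 15120. Through P₂: C(17, 10)·C(2, 1) = 38896. Since P₁ is strictly southwest of P₂, a monotone path through both must visit P₁ then P₂; paths through both = C(9, 4)·C(8, 6)·C(2, 1) = 7056. Avoid both = 75582 − 15120 − 38896 + 7056 = 28622.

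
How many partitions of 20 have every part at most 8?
p(20, parts ≤ 8) = 434

Use the recurrence p(n, m) = p(n, m−1) + p(n−m, m): either the largest part is < m (count p(n, m−1)) or the largest part is exactly m (remove one copy of m, count p(n−m, m)). With p(0, ·) = 1 this gives p(20, parts ≤ 8) = 434. (By conjugating Young diagrams, this also counts partitions of 20 into at most 8 parts.)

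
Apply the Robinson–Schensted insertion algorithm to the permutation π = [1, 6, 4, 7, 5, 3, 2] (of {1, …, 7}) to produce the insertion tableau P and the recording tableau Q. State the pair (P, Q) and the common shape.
P = [1, 2, 5] / [3, 7] / [4] / [6];  Q = [1, 2, 4] / [3, 5] / [6] / [7];  common shape = (3, 2, 1, 1)

Row-insert the values π_1, π_2, … into P one at a time, bumping the leftmost entry strictly greater than the inserted value down to the next row. The recording tableau Q records, in position (i, j), the step at which that cell was added to P.
  Insert 1 (step 1): P = [1];  Q = [1]
  Insert 6 (step 2): P = [1, 6];  Q = [1, 2]
  Insert 4 (step 3): P = [1, 4] / [6];  Q = [1, 2] / [3]
  Insert 7 (step 4): P = [1, 4, 7] / [6];  Q = [1, 2, 4] / [3]
  Insert 5 (step 5): P = [1, 4, 5] / [6, 7];  Q = [1, 2, 4] / [3, 5]
  Insert 3 (step 6): P = [1, 3, 5] / [4, 7] / [6];  Q = [1, 2, 4] / [3, 5] / [6]
  Insert 2 (step 7): P = [1, 2, 5] / [3, 7] / [4] / [6];  Q = [1, 2, 4] / [3, 5] / [6] / [7]
Final shape: (3, 2, 1, 1).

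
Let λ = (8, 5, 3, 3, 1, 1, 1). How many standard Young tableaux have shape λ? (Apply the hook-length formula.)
# SYT of shape (8, 5, 3, 3, 1, 1, 1) = 2731432704

Hook-length formula: f^λ = n! / Π hook(c), product over all cells c of the Young diagram. For λ = (8, 5, 3, 3, 1, 1, 1), n = 22 boxes. Hook lengths by row (left-to-right, top-to-bottom): [14, 10, 9, 6, 5, 3, 2, 1]; [10, 6, 5, 2, 1]; [7, 3, 2]; [6, 2, 1]; [3]; [2]; [1]. Product of hooks = 411505920000. So f^λ = 22! / 411505920000 = 1124000727777607680000 / 411505920000 = 2731432704.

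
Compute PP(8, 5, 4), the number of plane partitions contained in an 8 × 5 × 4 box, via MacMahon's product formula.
PP(8, 5, 4) = 4789851066

Evaluate the triple product over i = 1..8, j = 1..5, k = 1..4. The factors are (2/1) · (3/2) · (4/3) · (5/4) · (3/2) · (4/3) · (5/4) · (6/5) · … (160 factors total). The numerators and denominators telescope so the product is an integer; carrying out the multiplication exactly gives PP(8, 5, 4) = 4789851066.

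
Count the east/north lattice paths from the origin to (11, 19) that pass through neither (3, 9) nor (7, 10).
Number of paths = 31881720

Inclusion–exclusion. Total paths: C(30, 11) = 54627300. Through P₁: C(12, 3)·C(18, 8) = 9626760. Through P₂: C(17, 7)·C(13, 4) = 13905320. Since P₁ is strictly southwest of P₂, a monotone path through both must visit P₁ then P₂; paths through both = C(12, 3)·C(5, 4)·C(13, 4) = 786500. Avoid both = 54627300 − 9626760 − 13905320 + 786500 = 31881720.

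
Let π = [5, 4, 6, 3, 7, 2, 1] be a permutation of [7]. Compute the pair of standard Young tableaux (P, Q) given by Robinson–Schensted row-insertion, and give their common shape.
P = [1, 6, 7] / [2] / [3] / [4] / [5];  Q = [1, 3, 5] / [2] / [4] / [6] / [7];  common shape = (3, 1, 1, 1, 1)

Row-insert the values π_1, π_2, … into P one at a time, bumping the leftmost entry strictly greater than the inserted value down to the next row. The recording tableau Q records, in position (i, j), the step at which that cell was added to P.
  Insert 5 (step 1): P = [5];  Q = [1]
  Insert 4 (step 2): P = [4] / [5];  Q = [1] / [2]
  Insert 6 (step 3): P = [4, 6] / [5];  Q = [1, 3] / [2]
  Insert 3 (step 4): P = [3, 6] / [4] / [5];  Q = [1, 3] / [2] / [4]
  Insert 7 (step 5): P = [3, 6, 7] / [4] / [5];  Q = [1, 3, 5] / [2] / [4]
  Insert 2 (step 6): P = [2, 6, 7] / [3] / [4] / [5];  Q = [1, 3, 5] / [2] / [4] / [6]
  Insert 1 (step 7): P = [1, 6, 7] / [2] / [3] / [4] / [5];  Q = [1, 3, 5] / [2] / [4] / [6] / [7]
Final shape: (3, 1, 1, 1, 1).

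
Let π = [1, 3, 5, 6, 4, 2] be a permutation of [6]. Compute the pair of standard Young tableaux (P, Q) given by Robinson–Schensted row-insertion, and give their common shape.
P = [1, 2, 4, 6] / [3] / [5];  Q = [1, 2, 3, 4] / [5] / [6];  common shape = (4, 1, 1)

Row-insert the values π_1, π_2, … into P one at a time, bumping the leftmost entry strictly greater than the inserted value down to the next row. The recording tableau Q records, in position (i, j), the step at which that cell was added to P.
  Insert 1 (step 1): P = [1];  Q = [1]
  Insert 3 (step 2): P = [1, 3];  Q = [1, 2]
  Insert 5 (step 3): P = [1, 3, 5];  Q = [1, 2, 3]
  Insert 6 (step 4): P = [1, 3, 5, 6];  Q = [1, 2, 3, 4]
  Insert 4 (step 5): P = [1, 3, 4, 6] / [5];  Q = [1, 2, 3, 4] / [5]
  Insert 2 (step 6): P = [1, 2, 4, 6] / [3] / [5];  Q = [1, 2, 3, 4] / [5] / [6]
Final shape: (4, 1, 1).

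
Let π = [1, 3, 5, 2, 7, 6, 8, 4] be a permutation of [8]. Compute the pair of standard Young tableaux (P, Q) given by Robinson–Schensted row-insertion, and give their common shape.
P = [1, 2, 4, 6, 8] / [3, 5] / [7];  Q = [1, 2, 3, 5, 7] / [4, 6] / [8];  common shape = (5, 2, 1)

Row-insert the values π_1, π_2, … into P one at a time, bumping the leftmost entry strictly greater than the inserted value down to the next row. The recording tableau Q records, in position (i, j), the step at which that cell was added to P.
  Insert 1 (step 1): P = [1];  Q = [1]
  Insert 3 (step 2): P = [1, 3];  Q = [1, 2]
  Insert 5 (step 3): P = [1, 3, 5];  Q = [1, 2, 3]
  Insert 2 (step 4): P = [1, 2, 5] / [3];  Q = [1, 2, 3] / [4]
  Insert 7 (step 5): P = [1, 2, 5, 7] / [3];  Q = [1, 2, 3, 5] / [4]
  Insert 6 (step 6): P = [1, 2, 5, 6] / [3, 7];  Q = [1, 2, 3, 5] / [4, 6]
  Insert 8 (step 7): P = [1, 2, 5, 6, 8] / [3, 7];  Q = [1, 2, 3, 5, 7] / [4, 6]
  Insert 4 (step 8): P = [1, 2, 4, 6, 8] / [3, 5] / [7];  Q = [1, 2, 3, 5, 7] / [4, 6] / [8]
Final shape: (5, 2, 1).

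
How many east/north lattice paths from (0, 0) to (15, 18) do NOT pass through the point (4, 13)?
Number of paths = 1026762480

Total paths from (0, 0) to (15, 18): C(33, 15) = 1037158320. Paths through (4, 13): (paths (0, 0) → (4, 13)) × (paths (4, 13) → (15, 18)) = C(17, 4) · C(16, 11) = 2380 · 4368 = 10395840. Avoidance count = 1037158320 − 10395840 = 1026762480.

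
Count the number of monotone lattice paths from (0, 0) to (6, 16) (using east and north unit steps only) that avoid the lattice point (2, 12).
Number of paths = 68243

Total paths from (0, 0) to (6, 16): C(22, 6) = 74613. Paths through (2, 12): (paths (0, 0) → (2, 12)) × (paths (2, 12) → (6, 16)) = C(14, 2) · C(8, 4) = 91 · 70 = 6370. Avoidance count = 74613 − 6370 = 68243.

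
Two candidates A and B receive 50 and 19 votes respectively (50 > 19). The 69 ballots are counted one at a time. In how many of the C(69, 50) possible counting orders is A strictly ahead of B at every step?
Strict-lead orderings = 20780218275537864

Total orderings of the 69 votes with 50 for A: C(69, 50) = 46252743903616536. By the Bertrand ballot formula (Cycle Lemma / reflection principle), the number of orderings in which A is strictly ahead of B throughout is (p − q)/(p + q) · C(p + q, p) = (50 − 19)/(50 + 19) · 46252743903616536 = 20780218275537864.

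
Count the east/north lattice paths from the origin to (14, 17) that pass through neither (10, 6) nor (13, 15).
Number of paths = 147210405

Inclusion–exclusion. Total paths: C(31, 14) = 265182525. Through P₁: C(16, 10)·C(15, 4) = 10930920. Through P₂: C(28, 13)·C(3, 1) = 112326480. Since P₁ is strictly southwest of P₂, a monotone path through both must visit P₁ then P₂; paths through both = C(16, 10)·C(12, 3)·C(3, 1) = 5285280. Avoid both = 265182525 − 10930920 − 112326480 + 5285280 = 147210405.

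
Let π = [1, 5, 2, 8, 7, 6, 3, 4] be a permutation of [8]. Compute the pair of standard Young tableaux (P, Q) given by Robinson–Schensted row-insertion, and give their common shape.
P = [1, 2, 3, 4] / [5, 6] / [7] / [8];  Q = [1, 2, 4, 8] / [3, 5] / [6] / [7];  common shape = (4, 2, 1, 1)

Row-insert the values π_1, π_2, … into P one at a time, bumping the leftmost entry strictly greater than the inserted value down to the next row. The recording tableau Q records, in position (i, j), the step at which that cell was added to P.
  Insert 1 (step 1): P = [1];  Q = [1]
  Insert 5 (step 2): P = [1, 5];  Q = [1, 2]
  Insert 2 (step 3): P = [1, 2] / [5];  Q = [1, 2] / [3]
  Insert 8 (step 4): P = [1, 2, 8] / [5];  Q = [1, 2, 4] / [3]
  Insert 7 (step 5): P = [1, 2, 7] / [5, 8];  Q = [1, 2, 4] / [3, 5]
  Insert 6 (step 6): P = [1, 2, 6] / [5, 7] / [8];  Q = [1, 2, 4] / [3, 5] / [6]
  Insert 3 (step 7): P = [1, 2, 3] / [5, 6] / [7] / [8];  Q = [1, 2, 4] / [3, 5] / [6] / [7]
  Insert 4 (step 8): P = [1, 2, 3, 4] / [5, 6] / [7] / [8];  Q = [1, 2, 4, 8] / [3, 5] / [6] / [7]
Final shape: (4, 2, 1, 1).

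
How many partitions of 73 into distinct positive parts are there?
q(73) = 40026

A partition into distinct parts is a strictly decreasing sequence summing to n. The recurrence d(n, m) = d(n, m−1) + d(n−m, m−1) (use part m at most once) with q(n) = d(n, n) gives q(73) = 40026. (Euler's theorem: # distinct-part partitions = # odd-part partitions.)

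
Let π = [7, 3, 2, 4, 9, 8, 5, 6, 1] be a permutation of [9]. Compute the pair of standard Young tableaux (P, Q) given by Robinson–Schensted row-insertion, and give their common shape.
P = [1, 4, 5, 6] / [2, 8] / [3, 9] / [7];  Q = [1, 4, 5, 8] / [2, 6] / [3, 7] / [9];  common shape = (4, 2, 2, 1)

Row-insert the values π_1, π_2, … into P one at a time, bumping the leftmost entry strictly greater than the inserted value down to the next row. The recording tableau Q records, in position (i, j), the step at which that cell was added to P.
  Insert 7 (step 1): P = [7];  Q = [1]
  Insert 3 (step 2): P = [3] / [7];  Q = [1] / [2]
  Insert 2 (step 3): P = [2] / [3] / [7];  Q = [1] / [2] / [3]
  Insert 4 (step 4): P = [2, 4] / [3] / [7];  Q = [1, 4] / [2] / [3]
  Insert 9 (step 5): P = [2, 4, 9] / [3] / [7];  Q = [1, 4, 5] / [2] / [3]
  Insert 8 (step 6): P = [2, 4, 8] / [3, 9] / [7];  Q = [1, 4, 5] / [2, 6] / [3]
  Insert 5 (step 7): P = [2, 4, 5] / [3, 8] / [7, 9];  Q = [1, 4, 5] / [2, 6] / [3, 7]
  Insert 6 (step 8): P = [2, 4, 5, 6] / [3, 8] / [7, 9];  Q = [1, 4, 5, 8] / [2, 6] / [3, 7]
  Insert 1 (step 9): P = [1, 4, 5, 6] / [2, 8] / [3, 9] / [7];  Q = [1, 4, 5, 8] / [2, 6] / [3, 7] / [9]
Final shape: (4, 2, 2, 1).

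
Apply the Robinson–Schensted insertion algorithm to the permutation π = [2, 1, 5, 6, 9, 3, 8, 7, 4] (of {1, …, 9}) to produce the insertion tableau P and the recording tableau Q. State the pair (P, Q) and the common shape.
P = [1, 3, 4, 7] / [2, 5, 6] / [8] / [9];  Q = [1, 3, 4, 5] / [2, 6, 7] / [8] / [9];  common shape = (4, 3, 1, 1)

Row-insert the values π_1, π_2, … into P one at a time, bumping the leftmost entry strictly greater than the inserted value down to the next row. The recording tableau Q records, in position (i, j), the step at which that cell was added to P.
  Insert 2 (step 1): P = [2];  Q = [1]
  Insert 1 (step 2): P = [1] / [2];  Q = [1] / [2]
  Insert 5 (step 3): P = [1, 5] / [2];  Q = [1, 3] / [2]
  Insert 6 (step 4): P = [1, 5, 6] / [2];  Q = [1, 3, 4] / [2]
  Insert 9 (step 5): P = [1, 5, 6, 9] / [2];  Q = [1, 3, 4, 5] / [2]
  Insert 3 (step 6): P = [1, 3, 6, 9] / [2, 5];  Q = [1, 3, 4, 5] / [2, 6]
  Insert 8 (step 7): P = [1, 3, 6, 8] / [2, 5, 9];  Q = [1, 3, 4, 5] / [2, 6, 7]
  Insert 7 (step 8): P = [1, 3, 6, 7] / [2, 5, 8] / [9];  Q = [1, 3, 4, 5] / [2, 6, 7] / [8]
  Insert 4 (step 9): P = [1, 3, 4, 7] / [2, 5, 6] / [8] / [9];  Q = [1, 3, 4, 5] / [2, 6, 7] / [8] / [9]
Final shape: (4, 3, 1, 1).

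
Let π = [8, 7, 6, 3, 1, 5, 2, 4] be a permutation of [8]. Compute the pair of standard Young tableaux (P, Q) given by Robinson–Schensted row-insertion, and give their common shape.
P = [1, 2, 4] / [3, 5] / [6] / [7] / [8];  Q = [1, 6, 8] / [2, 7] / [3] / [4] / [5];  common shape = (3, 2, 1, 1, 1)

Row-insert the values π_1, π_2, … into P one at a time, bumping the leftmost entry strictly greater than the inserted value down to the next row. The recording tableau Q records, in position (i, j), the step at which that cell was added to P.
  Insert 8 (step 1): P = [8];  Q = [1]
  Insert 7 (step 2): P = [7] / [8];  Q = [1] / [2]
  Insert 6 (step 3): P = [6] / [7] / [8];  Q = [1] / [2] / [3]
  Insert 3 (step 4): P = [3] / [6] / [7] / [8];  Q = [1] / [2] / [3] / [4]
  Insert 1 (step 5): P = [1] / [3] / [6] / [7] / [8];  Q = [1] / [2] / [3] / [4] / [5]
  Insert 5 (step 6): P = [1, 5] / [3] / [6] / [7] / [8];  Q = [1, 6] / [2] / [3] / [4] / [5]
  Insert 2 (step 7): P = [1, 2] / [3, 5] / [6] / [7] / [8];  Q = [1, 6] / [2, 7] / [3] / [4] / [5]
  Insert 4 (step 8): P = [1, 2, 4] / [3, 5] / [6] / [7] / [8];  Q = [1, 6, 8] / [2, 7] / [3] / [4] / [5]
Final shape: (3, 2, 1, 1, 1).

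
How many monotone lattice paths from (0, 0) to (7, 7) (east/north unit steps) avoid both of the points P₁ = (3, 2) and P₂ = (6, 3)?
Number of paths = 1952

Inclusion–exclusion. Total paths: C(14, 7) = 3432. Through P₁: C(5, 3)·C(9, 4) = 1260. Through P₂: C(9, 6)·C(5, 1) = 420. Since P₁ is strictly southwest of P₂, a monotone path through both must visit P₁ then P₂; paths through both = C(5, 3)·C(4, 3)·C(5, 1) = 200. Avoid both = 3432 − 1260 − 420 + 200 = 1952.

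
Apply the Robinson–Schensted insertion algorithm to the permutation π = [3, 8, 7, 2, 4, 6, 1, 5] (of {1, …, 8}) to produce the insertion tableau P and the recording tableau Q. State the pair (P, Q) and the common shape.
P = [1, 4, 5] / [2, 6] / [3, 7] / [8];  Q = [1, 2, 6] / [3, 5] / [4, 8] / [7];  common shape = (3, 2, 2, 1)

Row-insert the values π_1, π_2, … into P one at a time, bumping the leftmost entry strictly greater than the inserted value down to the next row. The recording tableau Q records, in position (i, j), the step at which that cell was added to P.
  Insert 3 (step 1): P = [3];  Q = [1]
  Insert 8 (step 2): P = [3, 8];  Q = [1, 2]
  Insert 7 (step 3): P = [3, 7] / [8];  Q = [1, 2] / [3]
  Insert 2 (step 4): P = [2, 7] / [3] / [8];  Q = [1, 2] / [3] / [4]
  Insert 4 (step 5): P = [2, 4] / [3, 7] / [8];  Q = [1, 2] / [3, 5] / [4]
  Insert 6 (step 6): P = [2, 4, 6] / [3, 7] / [8];  Q = [1, 2, 6] / [3, 5] / [4]
  Insert 1 (step 7): P = [1, 4, 6] / [2, 7] / [3] / [8];  Q = [1, 2, 6] / [3, 5] / [4] / [7]
  Insert 5 (step 8): P = [1, 4, 5] / [2, 6] / [3, 7] / [8];  Q = [1, 2, 6] / [3, 5] / [4, 8] / [7]
Final shape: (3, 2, 2, 1).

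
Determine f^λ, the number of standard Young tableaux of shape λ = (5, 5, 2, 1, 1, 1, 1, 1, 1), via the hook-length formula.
# SYT of shape (5, 5, 2, 1, 1, 1, 1, 1, 1) = 1649340

Hook-length formula: f^λ = n! / Π hook(c), product over all cells c of the Young diagram. For λ = (5, 5, 2, 1, 1, 1, 1, 1, 1), n = 18 boxes. Hook lengths by row (left-to-right, top-to-bottom): [13, 6, 4, 3, 2]; [12, 5, 3, 2, 1]; [8, 1]; [6]; [5]; [4]; [3]; [2]; [1]. Product of hooks = 3881779200. So f^λ = 18! / 3881779200 = 6402373705728000 / 3881779200 = 1649340.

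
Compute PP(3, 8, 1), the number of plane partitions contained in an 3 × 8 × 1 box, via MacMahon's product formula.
PP(3, 8, 1) = 165

Evaluate the triple product over i = 1..3, j = 1..8, k = 1..1. The factors are (2/1) · (3/2) · (4/3) · (5/4) · (6/5) · (7/6) · (8/7) · (9/8) · … (24 factors total). The numerators and denominators telescope so the product is an integer; carrying out the multiplication exactly gives PP(3, 8, 1) = 165.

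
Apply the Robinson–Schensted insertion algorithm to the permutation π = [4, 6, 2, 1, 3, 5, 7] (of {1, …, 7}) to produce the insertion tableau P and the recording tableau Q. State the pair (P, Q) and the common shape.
P = [1, 3, 5, 7] / [2, 6] / [4];  Q = [1, 2, 6, 7] / [3, 5] / [4];  common shape = (4, 2, 1)

Row-insert the values π_1, π_2, … into P one at a time, bumping the leftmost entry strictly greater than the inserted value down to the next row. The recording tableau Q records, in position (i, j), the step at which that cell was added to P.
  Insert 4 (step 1): P = [4];  Q = [1]
  Insert 6 (step 2): P = [4, 6];  Q = [1, 2]
  Insert 2 (step 3): P = [2, 6] / [4];  Q = [1, 2] / [3]
  Insert 1 (step 4): P = [1, 6] / [2] / [4];  Q = [1, 2] / [3] / [4]
  Insert 3 (step 5): P = [1, 3] / [2, 6] / [4];  Q = [1, 2] / [3, 5] / [4]
  Insert 5 (step 6): P = [1, 3, 5] / [2, 6] / [4];  Q = [1, 2, 6] / [3, 5] / [4]
  Insert 7 (step 7): P = [1, 3, 5, 7] / [2, 6] / [4];  Q = [1, 2, 6, 7] / [3, 5] / [4]
Final shape: (4, 2, 1).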